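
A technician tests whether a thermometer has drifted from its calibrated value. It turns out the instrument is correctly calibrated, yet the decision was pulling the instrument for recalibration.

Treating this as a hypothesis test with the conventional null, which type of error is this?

The null hypothesis here is that the instrument is correctly calibrated.
'Pulling the instrument for recalibration' corresponds to rejecting H₀.
H₀ was rejected but H₀ is true — a Type I error (false positive).

Type I error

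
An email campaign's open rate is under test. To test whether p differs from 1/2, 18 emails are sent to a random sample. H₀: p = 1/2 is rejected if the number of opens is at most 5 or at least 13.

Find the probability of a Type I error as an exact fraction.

1577/16384

The significance level is the null-hypothesis probability of the rejection region {≤5} ∪ {≥13}.
By symmetry, α = 2·P(K ≤ 5) = 2·(1 + 18 + 153 + 816 + 3060 + 8568)/262144 = 25232/262144 = 1577/16384.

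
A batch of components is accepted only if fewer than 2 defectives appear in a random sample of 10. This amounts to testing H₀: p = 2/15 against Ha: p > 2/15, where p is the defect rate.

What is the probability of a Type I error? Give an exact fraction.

75567303772/192216796875

The significance level is the probability, assuming p = 2/15, of seeing 2 or more defectives in 10 draws.
Computing the lower-tail complement: 1 − 116649493103/192216796875 = 75567303772/192216796875.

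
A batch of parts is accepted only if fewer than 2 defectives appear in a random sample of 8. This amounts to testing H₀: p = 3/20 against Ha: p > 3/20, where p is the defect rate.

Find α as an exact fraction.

8776114407/25600000000

Under H₀, K ~ Binomial(8, 3/20); the Type I error rate is P(K ≥ 2).
α = 1 − P(K ≤ 1) = 1 − 16823885593/25600000000 = 8776114407/25600000000.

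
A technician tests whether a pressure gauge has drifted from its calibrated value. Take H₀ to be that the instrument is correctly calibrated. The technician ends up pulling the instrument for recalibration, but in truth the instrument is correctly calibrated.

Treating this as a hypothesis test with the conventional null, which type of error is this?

'Pulling the instrument for recalibration' corresponds to rejecting H₀.
H₀ was rejected but H₀ is true — a Type I error (false positive).

Type I error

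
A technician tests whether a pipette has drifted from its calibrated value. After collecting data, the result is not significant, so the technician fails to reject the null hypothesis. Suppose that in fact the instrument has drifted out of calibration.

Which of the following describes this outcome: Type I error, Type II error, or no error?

The conventional null hypothesis here is that the instrument is correctly calibrated.
H₀ was not rejected, but H₀ is actually false.
Failing to reject a false null hypothesis is a Type II error (false negative).

Type II error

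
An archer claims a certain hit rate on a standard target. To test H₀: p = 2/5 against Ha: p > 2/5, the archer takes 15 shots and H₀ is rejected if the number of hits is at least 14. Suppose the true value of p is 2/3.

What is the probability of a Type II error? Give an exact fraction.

14070379/14348907

Under the alternative p = 2/3, S ~ Binomial(15, 2/3); β is the probability the test does not reject, P(S < 14).
Equivalently, β = 1 − P(S ≥ 14) = 14070379/14348907.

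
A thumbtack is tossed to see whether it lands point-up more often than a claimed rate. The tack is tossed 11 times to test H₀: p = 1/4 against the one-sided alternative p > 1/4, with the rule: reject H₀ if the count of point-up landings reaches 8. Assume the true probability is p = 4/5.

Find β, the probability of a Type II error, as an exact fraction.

Under the alternative p = 4/5, S ~ Binomial(11, 4/5); β is the probability the test does not reject, P(S < 8).
Summing C(11,j)·(4/5)^j·(1/5)^{11-j} for j = 0..7 gives 12589/78125.

12589/78125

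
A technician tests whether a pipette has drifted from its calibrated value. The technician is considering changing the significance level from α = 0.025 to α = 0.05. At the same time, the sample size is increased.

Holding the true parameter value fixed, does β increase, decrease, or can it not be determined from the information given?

It decreases.

A larger α widens the rejection region, so when the alternative is true more outcomes lead to rejection — failing to reject becomes less likely. A larger sample reduces the standard error, pulling the sampling distribution under Ha further from the non-rejection region. Both changes push β in the same direction.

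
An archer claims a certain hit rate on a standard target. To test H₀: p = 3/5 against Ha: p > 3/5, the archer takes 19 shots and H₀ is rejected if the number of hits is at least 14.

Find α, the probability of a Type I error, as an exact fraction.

3107499742269/19073486328125

The Type I error probability is α = P(X ≥ 14) computed under H₀, where X ~ Binomial(19, 3/5).
P(X ≥ 14) = Σ_{j=14}^{19} C(19,j)·(3/5)^j·(2/5)^{19-j} = 3107499742269/19073486328125.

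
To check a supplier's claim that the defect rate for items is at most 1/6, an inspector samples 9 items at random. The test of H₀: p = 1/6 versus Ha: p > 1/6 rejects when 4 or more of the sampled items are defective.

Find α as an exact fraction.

241973/5038848

Under H₀, Y ~ Binomial(9, 1/6); the Type I error rate is P(Y ≥ 4).
α = 1 − P(Y ≤ 3) = 1 − 4796875/5038848 = 241973/5038848.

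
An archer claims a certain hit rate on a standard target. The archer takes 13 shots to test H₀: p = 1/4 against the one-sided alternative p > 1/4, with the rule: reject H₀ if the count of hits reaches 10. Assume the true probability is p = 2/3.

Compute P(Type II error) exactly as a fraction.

A Type II error is failing to reject when Ha holds: with p = 2/3, β = P(X ≤ 9).
Summing C(13,j)·(2/3)^j·(1/3)^{13-j} for j = 0..9 gives 1080275/1594323.

1080275/1594323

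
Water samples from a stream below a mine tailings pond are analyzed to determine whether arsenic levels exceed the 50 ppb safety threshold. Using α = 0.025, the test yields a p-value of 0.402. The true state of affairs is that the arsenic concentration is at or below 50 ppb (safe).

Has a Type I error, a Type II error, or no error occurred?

No error (correct decision).

The conventional null hypothesis is that the arsenic concentration is at or below 50 ppb (safe).
Since p = 0.402 ≥ α = 0.025, H₀ is not rejected.
H₀ is true (actually the arsenic concentration is at or below 50 ppb (safe)).
The decision matches the true state — no error.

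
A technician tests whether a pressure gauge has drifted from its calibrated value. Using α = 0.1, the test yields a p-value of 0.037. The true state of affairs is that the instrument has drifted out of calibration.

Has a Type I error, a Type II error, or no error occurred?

Neither — the decision is correct.

The conventional null hypothesis is that the instrument is correctly calibrated.
Since p = 0.037 < α = 0.1, H₀ is rejected.
H₀ is false (actually the instrument has drifted out of calibration).
The decision matches the true state — no error.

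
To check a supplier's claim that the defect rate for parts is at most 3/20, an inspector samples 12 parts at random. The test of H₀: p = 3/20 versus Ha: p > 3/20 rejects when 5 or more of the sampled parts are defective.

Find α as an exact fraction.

9798413783967/409600000000000

α = P(reject H₀ | H₀ true) = P(Y ≥ 5 | p = 3/20), Y ~ Binomial(12, 3/20).
Via the complement, α = 1 − Σ_{j=0}^{4} C(12,j)(3/20)^j(17/20)^{12-j} = 9798413783967/409600000000000.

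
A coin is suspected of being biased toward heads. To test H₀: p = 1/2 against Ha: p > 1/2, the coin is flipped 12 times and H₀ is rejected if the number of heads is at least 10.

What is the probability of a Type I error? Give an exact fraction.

The Type I error probability is α = P(Y ≥ 10) computed under H₀, where Y ~ Binomial(12, 1/2).
That's C(12,10) + C(12,11) + C(12,12) over 2^12, i.e. (66 + 12 + 1)/4096 = 79/4096.

79/4096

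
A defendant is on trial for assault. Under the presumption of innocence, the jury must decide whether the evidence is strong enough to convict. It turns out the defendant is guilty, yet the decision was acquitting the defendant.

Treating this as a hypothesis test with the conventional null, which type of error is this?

Type II error

The null hypothesis here is that the defendant is innocent.
'Acquitting the defendant' corresponds to failing to reject H₀.
H₀ was not rejected but H₀ is false — a Type II error (false negative).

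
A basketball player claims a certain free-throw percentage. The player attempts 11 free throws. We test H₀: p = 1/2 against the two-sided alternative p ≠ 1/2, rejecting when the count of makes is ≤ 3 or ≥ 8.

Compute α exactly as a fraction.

The significance level is the null-hypothesis probability of the rejection region {≤3} ∪ {≥8}.
Each tail has probability (1 + 11 + 55 + 165)/2048; doubling gives α = 464/2048 = 29/128.

29/128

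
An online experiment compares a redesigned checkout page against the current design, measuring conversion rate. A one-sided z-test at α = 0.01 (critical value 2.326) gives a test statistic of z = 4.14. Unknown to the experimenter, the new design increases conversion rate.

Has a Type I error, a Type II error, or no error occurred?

No error — this is a correct decision.

The conventional null hypothesis is that the new design has no effect on conversion rate.
Since z = 4.14 > z* = 2.326, H₀ is rejected.
H₀ is false (actually the new design increases conversion rate).
The decision matches the true state — no error.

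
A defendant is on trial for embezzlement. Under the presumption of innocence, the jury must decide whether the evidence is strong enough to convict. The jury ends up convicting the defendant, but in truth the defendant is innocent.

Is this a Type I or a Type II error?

The null hypothesis here is that the defendant is innocent.
'Convicting the defendant' corresponds to rejecting H₀.
H₀ was rejected but H₀ is true — a Type I error (false positive).

Type I error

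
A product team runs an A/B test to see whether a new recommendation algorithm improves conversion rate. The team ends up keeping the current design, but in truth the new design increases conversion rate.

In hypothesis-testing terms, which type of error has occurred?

Type II error

The null hypothesis here is that the new design has no effect on conversion rate.
'Keeping the current design' corresponds to failing to reject H₀.
H₀ was not rejected but H₀ is false — a Type II error (false negative).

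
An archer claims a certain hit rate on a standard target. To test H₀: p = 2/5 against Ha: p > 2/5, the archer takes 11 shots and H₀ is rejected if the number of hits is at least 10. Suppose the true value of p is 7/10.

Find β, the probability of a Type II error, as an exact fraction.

2217524751/2500000000

β = P(fail to reject H₀ | Ha true) = P(X ≤ 9 | p = 7/10), X ~ Binomial(11, 7/10).
Adding the binomial probabilities P(X=0)+…+P(X=9) at p = 7/10 gives 2217524751/2500000000.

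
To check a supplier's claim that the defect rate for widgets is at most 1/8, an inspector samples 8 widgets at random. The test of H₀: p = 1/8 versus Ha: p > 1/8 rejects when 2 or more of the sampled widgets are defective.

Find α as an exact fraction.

α = P(reject H₀ | H₀ true) = P(K ≥ 2 | p = 1/8), K ~ Binomial(8, 1/8).
α = 1 − P(K ≤ 1) = 1 − 12353145/16777216 = 4424071/16777216.

4424071/16777216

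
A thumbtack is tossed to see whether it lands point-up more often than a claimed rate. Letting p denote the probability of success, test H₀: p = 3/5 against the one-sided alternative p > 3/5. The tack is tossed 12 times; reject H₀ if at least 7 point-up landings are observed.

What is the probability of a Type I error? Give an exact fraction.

Under H₀, X ~ Binomial(12, 3/5), and α = P(X ≥ 7).
Adding the binomial terms for j = 7 through 12 with p = 3/5 yields 162404433/244140625.

162404433/244140625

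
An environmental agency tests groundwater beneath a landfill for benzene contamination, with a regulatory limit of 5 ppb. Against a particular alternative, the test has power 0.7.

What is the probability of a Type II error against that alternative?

0.3

Power = 1 − β, so β = 1 − 0.7 = 0.3.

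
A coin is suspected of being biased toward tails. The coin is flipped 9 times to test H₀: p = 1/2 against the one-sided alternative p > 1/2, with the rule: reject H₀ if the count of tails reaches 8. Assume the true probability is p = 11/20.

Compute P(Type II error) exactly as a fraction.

A Type II error is failing to reject when Ha holds: with p = 11/20, β = P(X ≤ 7).
Equivalently, β = 1 − P(X ≥ 8) = 123069745737/128000000000.

123069745737/128000000000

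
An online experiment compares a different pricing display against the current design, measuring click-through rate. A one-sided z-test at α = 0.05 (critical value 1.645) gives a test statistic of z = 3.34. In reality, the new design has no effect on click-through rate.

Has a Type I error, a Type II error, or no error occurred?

Type I error

The conventional null hypothesis is that the new design has no effect on click-through rate.
Since z = 3.34 > z* = 1.645, H₀ is rejected.
H₀ is true (actually the new design has no effect on click-through rate).
Rejecting a true H₀ is a Type I error.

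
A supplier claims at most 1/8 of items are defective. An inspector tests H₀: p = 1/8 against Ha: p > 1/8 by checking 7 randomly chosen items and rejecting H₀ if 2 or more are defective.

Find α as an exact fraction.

225033/1048576

Under H₀, S ~ Binomial(7, 1/8); the Type I error rate is P(S ≥ 2).
Via the complement, α = 1 − Σ_{j=0}^{1} C(7,j)(1/8)^j(7/8)^{7-j} = 225033/1048576.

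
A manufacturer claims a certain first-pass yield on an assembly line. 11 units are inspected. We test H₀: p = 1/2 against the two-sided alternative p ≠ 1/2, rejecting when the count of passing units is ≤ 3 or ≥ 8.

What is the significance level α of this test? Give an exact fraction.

29/128

Under H₀, X ~ Binomial(11, 1/2); α is the probability of landing in either tail, P(X ≤ 3) + P(X ≥ 8).
Each tail has probability (1 + 11 + 55 + 165)/2048; doubling gives α = 464/2048 = 29/128.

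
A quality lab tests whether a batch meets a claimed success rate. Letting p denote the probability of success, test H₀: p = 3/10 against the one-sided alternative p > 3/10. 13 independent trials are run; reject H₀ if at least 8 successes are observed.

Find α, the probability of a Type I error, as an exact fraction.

45557031771/2500000000000

α = P(reject H₀ | H₀ true) = P(K ≥ 8 | p = 3/10), with K ~ Binomial(13, 3/10).
Summing C(13,j)(3/10)^j(7/10)^{13−j} for j = 8,…,13 gives 45557031771/2500000000000.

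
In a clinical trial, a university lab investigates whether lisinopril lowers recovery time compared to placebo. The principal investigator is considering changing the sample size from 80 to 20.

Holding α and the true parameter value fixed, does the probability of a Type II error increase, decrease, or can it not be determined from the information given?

Reducing n widens both sampling distributions, so the test has less ability to distinguish Ha from H₀.

It increases.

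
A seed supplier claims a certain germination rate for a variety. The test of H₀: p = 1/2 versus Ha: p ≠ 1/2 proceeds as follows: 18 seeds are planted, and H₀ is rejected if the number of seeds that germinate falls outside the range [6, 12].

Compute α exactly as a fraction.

1577/16384

Under H₀, X ~ Binomial(18, 1/2); α is the probability of landing in either tail, P(X ≤ 5) + P(X ≥ 13).
The two tails are symmetric, so α = 2·(1 + 18 + 153 + 816 + 3060 + 8568)/2^18 = 25232/262144 = 1577/16384.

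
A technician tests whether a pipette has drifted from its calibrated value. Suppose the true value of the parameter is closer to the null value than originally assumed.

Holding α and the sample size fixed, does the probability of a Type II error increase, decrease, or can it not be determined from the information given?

When the true parameter is near the null value, the test has a harder time distinguishing Ha from H₀.

It increases.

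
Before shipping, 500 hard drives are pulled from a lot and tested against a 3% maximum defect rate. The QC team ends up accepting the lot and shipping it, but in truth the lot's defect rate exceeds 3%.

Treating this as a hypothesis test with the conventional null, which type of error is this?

The null hypothesis here is that the lot's defect rate is 3% (within specification).
'Accepting the lot and shipping it' corresponds to failing to reject H₀.
H₀ was not rejected but H₀ is false — a Type II error (false negative).

Type II error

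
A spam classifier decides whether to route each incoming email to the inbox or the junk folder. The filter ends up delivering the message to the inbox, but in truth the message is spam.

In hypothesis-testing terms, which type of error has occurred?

The null hypothesis here is that the message is legitimate (not spam).
'Delivering the message to the inbox' corresponds to failing to reject H₀.
H₀ was not rejected but H₀ is false — a Type II error (false negative).

Type II error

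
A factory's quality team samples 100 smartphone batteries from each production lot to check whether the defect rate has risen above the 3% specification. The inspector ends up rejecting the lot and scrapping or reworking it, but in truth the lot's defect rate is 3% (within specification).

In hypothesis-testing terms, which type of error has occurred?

The null hypothesis here is that the lot's defect rate is 3% (within specification).
'Rejecting the lot and scrapping or reworking it' corresponds to rejecting H₀.
H₀ was rejected but H₀ is true — a Type I error (false positive).

Type I error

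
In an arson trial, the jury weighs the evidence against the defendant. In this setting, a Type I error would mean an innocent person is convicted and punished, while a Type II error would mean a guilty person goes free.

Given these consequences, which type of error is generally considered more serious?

Type I error

The Type I consequence (an innocent person is convicted and punished) is more severe than the Type II consequence (a guilty person goes free).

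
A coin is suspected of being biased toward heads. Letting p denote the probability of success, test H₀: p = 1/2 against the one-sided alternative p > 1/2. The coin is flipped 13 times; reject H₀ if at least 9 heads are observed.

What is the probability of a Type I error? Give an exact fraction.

The Type I error probability is α = P(S ≥ 9) computed under H₀, where S ~ Binomial(13, 1/2).
P(S ≥ 9) = [C(13,9) + C(13,10) + C(13,11) + C(13,12) + C(13,13)] / 2^13 = (715 + 286 + 78 + 13 + 1) / 8192 = 1093/8192.

1093/8192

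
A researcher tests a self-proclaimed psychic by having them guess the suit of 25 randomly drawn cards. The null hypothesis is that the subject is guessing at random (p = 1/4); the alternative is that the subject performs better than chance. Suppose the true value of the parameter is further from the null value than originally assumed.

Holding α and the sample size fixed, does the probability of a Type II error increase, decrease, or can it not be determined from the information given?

It decreases.

The further the true parameter sits from the null value, the more of the Ha sampling distribution falls in the rejection region.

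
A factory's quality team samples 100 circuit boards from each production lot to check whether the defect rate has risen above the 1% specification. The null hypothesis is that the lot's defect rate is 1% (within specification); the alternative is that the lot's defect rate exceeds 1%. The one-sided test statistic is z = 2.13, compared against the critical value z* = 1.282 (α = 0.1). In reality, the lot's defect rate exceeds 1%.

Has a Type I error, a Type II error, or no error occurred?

No error — this is a correct decision.

Since z = 2.13 > z* = 1.282, H₀ is rejected.
H₀ is false (actually the lot's defect rate exceeds 1%).
The decision matches the true state — no error.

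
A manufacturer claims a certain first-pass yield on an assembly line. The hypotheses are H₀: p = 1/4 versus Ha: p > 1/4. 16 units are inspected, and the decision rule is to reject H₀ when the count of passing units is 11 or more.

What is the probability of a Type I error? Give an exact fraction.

The Type I error probability is α = P(X ≥ 11) computed under H₀, where X ~ Binomial(16, 1/4).
P(X ≥ 11) = Σ_{j=11}^{16} C(16,j)·(1/4)^j·(3/4)^{16-j} = 1225093/4294967296.

1225093/4294967296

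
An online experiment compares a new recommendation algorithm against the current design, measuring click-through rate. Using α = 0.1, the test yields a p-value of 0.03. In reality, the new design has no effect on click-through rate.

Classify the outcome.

The conventional null hypothesis is that the new design has no effect on click-through rate.
Since p = 0.03 < α = 0.1, H₀ is rejected.
H₀ is true (actually the new design has no effect on click-through rate).
Rejecting a true H₀ is a Type I error.

Type I error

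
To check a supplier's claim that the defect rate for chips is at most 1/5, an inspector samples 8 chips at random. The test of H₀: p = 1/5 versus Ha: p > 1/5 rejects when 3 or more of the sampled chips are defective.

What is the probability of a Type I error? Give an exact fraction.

α = P(reject H₀ | H₀ true) = P(K ≥ 3 | p = 1/5), K ~ Binomial(8, 1/5).
Via the complement, α = 1 − Σ_{j=0}^{2} C(8,j)(1/5)^j(4/5)^{8-j} = 79329/390625.

79329/390625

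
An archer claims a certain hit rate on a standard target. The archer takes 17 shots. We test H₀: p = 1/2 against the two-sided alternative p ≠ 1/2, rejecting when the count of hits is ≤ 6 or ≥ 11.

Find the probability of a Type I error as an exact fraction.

α = P(S ≤ 6 or S ≥ 11 | p = 1/2), S ~ Binomial(17, 1/2).
Each tail has probability (1 + 17 + 136 + 680 + 2380 + 6188 + 12376)/131072; doubling gives α = 43556/131072 = 10889/32768.

10889/32768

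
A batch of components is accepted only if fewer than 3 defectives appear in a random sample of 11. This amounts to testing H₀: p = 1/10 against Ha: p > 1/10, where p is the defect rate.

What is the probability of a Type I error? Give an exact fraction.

1791237017/20000000000

The significance level is the probability, assuming p = 1/10, of seeing 3 or more defectives in 11 draws.
Computing the lower-tail complement: 1 − 18208762983/20000000000 = 1791237017/20000000000.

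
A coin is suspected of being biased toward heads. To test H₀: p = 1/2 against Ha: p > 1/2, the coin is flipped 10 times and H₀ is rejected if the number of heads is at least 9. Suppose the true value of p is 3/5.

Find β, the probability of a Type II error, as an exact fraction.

9312916/9765625

β = P(fail to reject H₀ | Ha true) = P(Y ≤ 8 | p = 3/5), Y ~ Binomial(10, 3/5).
Summing C(10,j)·(3/5)^j·(2/5)^{10-j} for j = 0..8 gives 9312916/9765625.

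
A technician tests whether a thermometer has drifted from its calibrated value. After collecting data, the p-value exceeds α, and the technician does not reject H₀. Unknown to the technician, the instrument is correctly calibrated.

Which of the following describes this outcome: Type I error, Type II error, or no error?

The conventional null hypothesis here is that the instrument is correctly calibrated.
The test retained a true H₀ — the decision matches the true state.

No error — this is a correct decision.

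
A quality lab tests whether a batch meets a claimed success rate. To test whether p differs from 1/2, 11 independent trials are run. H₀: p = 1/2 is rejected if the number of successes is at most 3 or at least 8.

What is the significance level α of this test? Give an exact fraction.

29/128

The significance level is the null-hypothesis probability of the rejection region {≤3} ∪ {≥8}.
Each tail has probability (1 + 11 + 55 + 165)/2048; doubling gives α = 464/2048 = 29/128.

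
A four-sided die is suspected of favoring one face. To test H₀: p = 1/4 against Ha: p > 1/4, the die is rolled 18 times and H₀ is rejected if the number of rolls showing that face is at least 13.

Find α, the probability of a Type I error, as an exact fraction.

The Type I error probability is α = P(S ≥ 13) computed under H₀, where S ~ Binomial(18, 1/4).
Summing C(18,j)(1/4)^j(3/4)^{18−j} for j = 13,…,18 gives 588337/17179869184.

588337/17179869184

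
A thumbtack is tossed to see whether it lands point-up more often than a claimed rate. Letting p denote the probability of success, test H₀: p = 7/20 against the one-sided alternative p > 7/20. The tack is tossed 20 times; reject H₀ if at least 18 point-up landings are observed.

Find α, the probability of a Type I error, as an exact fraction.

55331865643399146571/104857600000000000000000000

The Type I error probability is α = P(K ≥ 18) computed under H₀, where K ~ Binomial(20, 7/20).
P(K ≥ 18) = Σ_{j=18}^{20} C(20,j)·(7/20)^j·(13/20)^{20-j} = 55331865643399146571/104857600000000000000000000.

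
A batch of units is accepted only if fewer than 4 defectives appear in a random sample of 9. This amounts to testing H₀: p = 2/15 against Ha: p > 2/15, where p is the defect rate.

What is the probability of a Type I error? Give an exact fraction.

876304928/38443359375

The significance level is the probability, assuming p = 2/15, of seeing 4 or more defectives in 9 draws.
Computing the lower-tail complement: 1 − 37567054447/38443359375 = 876304928/38443359375.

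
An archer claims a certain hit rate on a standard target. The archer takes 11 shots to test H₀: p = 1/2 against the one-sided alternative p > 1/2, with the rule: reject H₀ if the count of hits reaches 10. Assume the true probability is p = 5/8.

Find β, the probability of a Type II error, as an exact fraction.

A Type II error is failing to reject when Ha holds: with p = 5/8, β = P(K ≤ 9).
Equivalently, β = 1 − P(K ≥ 10) = 4109420421/4294967296.

4109420421/4294967296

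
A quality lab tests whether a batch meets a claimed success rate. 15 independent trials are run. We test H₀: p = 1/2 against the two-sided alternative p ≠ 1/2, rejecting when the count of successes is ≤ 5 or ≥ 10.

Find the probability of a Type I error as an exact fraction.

309/1024

Under H₀, X ~ Binomial(15, 1/2); α is the probability of landing in either tail, P(X ≤ 5) + P(X ≥ 10).
By symmetry, α = 2·P(X ≤ 5) = 2·(1 + 15 + 105 + 455 + 1365 + 3003)/32768 = 9888/32768 = 309/1024.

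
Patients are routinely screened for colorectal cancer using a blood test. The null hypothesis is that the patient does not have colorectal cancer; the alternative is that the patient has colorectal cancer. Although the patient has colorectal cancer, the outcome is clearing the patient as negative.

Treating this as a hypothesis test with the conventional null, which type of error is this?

'Clearing the patient as negative' corresponds to failing to reject H₀.
H₀ was not rejected but H₀ is false — a Type II error (false negative).

Type II error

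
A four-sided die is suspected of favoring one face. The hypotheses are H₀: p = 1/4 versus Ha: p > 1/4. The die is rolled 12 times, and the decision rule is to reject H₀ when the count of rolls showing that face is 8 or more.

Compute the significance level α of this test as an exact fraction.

The Type I error probability is α = P(S ≥ 8) computed under H₀, where S ~ Binomial(12, 1/4).
P(S ≥ 8) = Σ_{j=8}^{12} C(12,j)·(1/4)^j·(3/4)^{12-j} = 23333/8388608.

23333/8388608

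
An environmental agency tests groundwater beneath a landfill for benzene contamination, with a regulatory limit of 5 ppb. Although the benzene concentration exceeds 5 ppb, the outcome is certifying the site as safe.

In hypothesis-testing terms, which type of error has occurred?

Type II error

The null hypothesis here is that the benzene concentration is at or below 5 ppb (safe).
'Certifying the site as safe' corresponds to failing to reject H₀.
H₀ was not rejected but H₀ is false — a Type II error (false negative).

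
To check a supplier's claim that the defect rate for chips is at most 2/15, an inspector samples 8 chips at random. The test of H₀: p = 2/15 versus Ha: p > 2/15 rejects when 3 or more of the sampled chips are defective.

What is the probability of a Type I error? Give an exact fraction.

Under H₀, X ~ Binomial(8, 2/15); the Type I error rate is P(X ≥ 3).
α = 1 − P(X ≤ 2) = 1 − 786769867/854296875 = 67527008/854296875.

67527008/854296875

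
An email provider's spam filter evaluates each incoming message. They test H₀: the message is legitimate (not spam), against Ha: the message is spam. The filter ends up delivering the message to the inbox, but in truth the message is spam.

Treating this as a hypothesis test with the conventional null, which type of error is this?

'Delivering the message to the inbox' corresponds to failing to reject H₀.
H₀ was not rejected but H₀ is false — a Type II error (false negative).

Type II error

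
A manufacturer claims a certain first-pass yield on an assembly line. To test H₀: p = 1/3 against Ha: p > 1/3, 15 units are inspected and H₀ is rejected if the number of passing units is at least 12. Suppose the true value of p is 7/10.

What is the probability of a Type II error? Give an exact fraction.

87891509014119/125000000000000

A Type II error is failing to reject when Ha holds: with p = 7/10, β = P(Y ≤ 11).
Adding the binomial probabilities P(Y=0)+…+P(Y=11) at p = 7/10 gives 87891509014119/125000000000000.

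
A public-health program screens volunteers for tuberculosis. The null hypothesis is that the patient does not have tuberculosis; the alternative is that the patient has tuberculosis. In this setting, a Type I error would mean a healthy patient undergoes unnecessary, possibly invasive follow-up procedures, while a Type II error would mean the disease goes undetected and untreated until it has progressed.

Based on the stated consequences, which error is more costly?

Type II error

The Type II consequence (the disease goes undetected and untreated until it has progressed) is more severe than the Type I consequence (a healthy patient undergoes unnecessary, possibly invasive follow-up procedures).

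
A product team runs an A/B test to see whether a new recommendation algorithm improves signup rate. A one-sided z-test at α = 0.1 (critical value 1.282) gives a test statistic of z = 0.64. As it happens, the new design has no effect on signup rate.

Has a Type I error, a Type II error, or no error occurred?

The conventional null hypothesis is that the new design has no effect on signup rate.
Since z = 0.64 ≤ z* = 1.282, H₀ is not rejected.
H₀ is true (actually the new design has no effect on signup rate).
The decision matches the true state — no error.

No error — this is a correct decision.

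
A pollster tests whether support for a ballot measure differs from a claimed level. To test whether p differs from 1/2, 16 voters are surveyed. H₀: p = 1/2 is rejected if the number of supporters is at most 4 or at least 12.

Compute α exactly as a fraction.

Under H₀, Y ~ Binomial(16, 1/2); α is the probability of landing in either tail, P(Y ≤ 4) + P(Y ≥ 12).
By symmetry, α = 2·P(Y ≤ 4) = 2·(1 + 16 + 120 + 560 + 1820)/65536 = 5034/65536 = 2517/32768.

2517/32768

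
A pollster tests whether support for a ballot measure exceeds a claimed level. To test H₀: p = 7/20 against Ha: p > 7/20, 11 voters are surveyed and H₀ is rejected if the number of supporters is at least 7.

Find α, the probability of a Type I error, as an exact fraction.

α = P(reject H₀ | H₀ true) = P(Y ≥ 7 | p = 7/20), with Y ~ Binomial(11, 7/20).
P(Y ≥ 7) = Σ_{j=7}^{11} C(11,j)·(7/20)^j·(13/20)^{11-j} = 1026922708651/20480000000000.

1026922708651/20480000000000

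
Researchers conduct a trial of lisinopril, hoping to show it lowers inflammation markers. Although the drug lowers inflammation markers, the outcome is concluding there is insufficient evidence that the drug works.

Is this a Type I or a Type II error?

The null hypothesis here is that the drug has no effect on inflammation markers.
'Concluding there is insufficient evidence that the drug works' corresponds to failing to reject H₀.
H₀ was not rejected but H₀ is false — a Type II error (false negative).

Type II error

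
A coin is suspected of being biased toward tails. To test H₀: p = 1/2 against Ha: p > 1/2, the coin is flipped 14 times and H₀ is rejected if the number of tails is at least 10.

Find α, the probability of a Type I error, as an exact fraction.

1471/16384

The Type I error probability is α = P(S ≥ 10) computed under H₀, where S ~ Binomial(14, 1/2).
Summing the upper tail: (1001 + 364 + 91 + 14 + 1) / 2^14 = 1471/16384.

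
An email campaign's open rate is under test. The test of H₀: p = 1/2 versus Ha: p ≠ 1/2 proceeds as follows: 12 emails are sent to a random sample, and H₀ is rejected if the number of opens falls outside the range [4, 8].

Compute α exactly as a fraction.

299/2048

The significance level is the null-hypothesis probability of the rejection region {≤3} ∪ {≥9}.
By symmetry, α = 2·P(S ≤ 3) = 2·(1 + 12 + 66 + 220)/4096 = 598/4096 = 299/2048.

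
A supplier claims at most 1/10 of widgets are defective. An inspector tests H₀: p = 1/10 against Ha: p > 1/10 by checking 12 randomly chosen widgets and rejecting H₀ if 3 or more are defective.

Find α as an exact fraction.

Under H₀, S ~ Binomial(12, 1/10); the Type I error rate is P(S ≥ 3).
Via the complement, α = 1 − Σ_{j=0}^{2} C(12,j)(1/10)^j(9/10)^{12-j} = 22173995549/200000000000.

22173995549/200000000000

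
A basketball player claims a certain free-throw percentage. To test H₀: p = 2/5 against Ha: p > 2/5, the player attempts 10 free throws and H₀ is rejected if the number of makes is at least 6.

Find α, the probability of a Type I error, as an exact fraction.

1623424/9765625

Under H₀, Y ~ Binomial(10, 2/5), and α = P(Y ≥ 6).
Summing C(10,j)(2/5)^j(3/5)^{10−j} for j = 6,…,10 gives 1623424/9765625.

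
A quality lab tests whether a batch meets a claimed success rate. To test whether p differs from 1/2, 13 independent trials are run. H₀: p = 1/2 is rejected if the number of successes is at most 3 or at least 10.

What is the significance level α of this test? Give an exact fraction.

189/2048

Under H₀, K ~ Binomial(13, 1/2); α is the probability of landing in either tail, P(K ≤ 3) + P(K ≥ 10).
By symmetry, α = 2·P(K ≤ 3) = 2·(1 + 13 + 78 + 286)/8192 = 756/8192 = 189/2048.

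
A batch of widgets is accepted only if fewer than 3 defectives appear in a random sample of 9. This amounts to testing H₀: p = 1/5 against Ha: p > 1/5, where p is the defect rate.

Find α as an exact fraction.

The significance level is the probability, assuming p = 1/5, of seeing 3 or more defectives in 9 draws.
Via the complement, α = 1 − Σ_{j=0}^{2} C(9,j)(1/5)^j(4/5)^{9-j} = 511333/1953125.

511333/1953125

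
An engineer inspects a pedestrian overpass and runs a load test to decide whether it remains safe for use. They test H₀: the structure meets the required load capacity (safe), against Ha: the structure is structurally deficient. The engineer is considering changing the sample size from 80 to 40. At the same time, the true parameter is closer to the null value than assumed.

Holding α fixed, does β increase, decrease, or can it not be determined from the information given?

It increases.

Reducing n widens both sampling distributions, so the test has less ability to distinguish Ha from H₀. A smaller departure from H₀ means the test statistic under Ha is distributed closer to where it would be under H₀; rejection becomes less likely. Both changes push β in the same direction.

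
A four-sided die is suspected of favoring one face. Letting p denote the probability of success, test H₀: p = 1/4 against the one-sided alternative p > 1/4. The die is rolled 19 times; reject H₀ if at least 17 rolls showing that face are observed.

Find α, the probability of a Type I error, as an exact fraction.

Under H₀, X ~ Binomial(19, 1/4), and α = P(X ≥ 17).
Summing C(19,j)(1/4)^j(3/4)^{19−j} for j = 17,…,19 gives 1597/274877906944.

1597/274877906944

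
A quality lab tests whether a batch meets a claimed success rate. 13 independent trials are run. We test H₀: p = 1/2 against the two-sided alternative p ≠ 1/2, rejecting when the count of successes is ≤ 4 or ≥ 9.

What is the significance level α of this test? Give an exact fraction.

1093/4096

Under H₀, K ~ Binomial(13, 1/2); α is the probability of landing in either tail, P(K ≤ 4) + P(K ≥ 9).
Each tail has probability (1 + 13 + 78 + 286 + 715)/8192; doubling gives α = 2186/8192 = 1093/4096.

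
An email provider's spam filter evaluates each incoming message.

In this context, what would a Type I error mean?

With the conventional null hypothesis that the message is legitimate (not spam):
A Type I error is rejecting H₀ when H₀ is true.
Here that means sending the message to the spam folder when actually the message is legitimate (not spam).

A Type I error would mean concluding that the message is spam when in fact the message is legitimate (not spam).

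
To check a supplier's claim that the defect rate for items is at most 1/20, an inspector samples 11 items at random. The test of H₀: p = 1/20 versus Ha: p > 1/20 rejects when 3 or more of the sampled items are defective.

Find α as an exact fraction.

α = P(reject H₀ | H₀ true) = P(X ≥ 3 | p = 1/20), X ~ Binomial(11, 1/20).
Via the complement, α = 1 − Σ_{j=0}^{2} C(11,j)(1/20)^j(19/20)^{11-j} = 4992302221/327680000000.

4992302221/327680000000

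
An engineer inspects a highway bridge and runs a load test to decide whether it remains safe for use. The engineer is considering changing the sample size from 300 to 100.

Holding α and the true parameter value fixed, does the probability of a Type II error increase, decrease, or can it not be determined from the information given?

With less data the test statistic is noisier; under Ha, more outcomes land inside the acceptance region.

It increases.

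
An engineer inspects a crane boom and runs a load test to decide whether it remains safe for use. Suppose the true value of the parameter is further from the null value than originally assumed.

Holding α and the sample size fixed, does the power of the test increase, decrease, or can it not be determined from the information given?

It increases.

The further the true parameter sits from the null value, the more of the Ha sampling distribution falls in the rejection region.
Since power = 1 − β and β decreases, power increases.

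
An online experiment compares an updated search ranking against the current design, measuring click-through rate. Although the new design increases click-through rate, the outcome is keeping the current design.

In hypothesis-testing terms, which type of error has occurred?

Type II error

The null hypothesis here is that the new design has no effect on click-through rate.
'Keeping the current design' corresponds to failing to reject H₀.
H₀ was not rejected but H₀ is false — a Type II error (false negative).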